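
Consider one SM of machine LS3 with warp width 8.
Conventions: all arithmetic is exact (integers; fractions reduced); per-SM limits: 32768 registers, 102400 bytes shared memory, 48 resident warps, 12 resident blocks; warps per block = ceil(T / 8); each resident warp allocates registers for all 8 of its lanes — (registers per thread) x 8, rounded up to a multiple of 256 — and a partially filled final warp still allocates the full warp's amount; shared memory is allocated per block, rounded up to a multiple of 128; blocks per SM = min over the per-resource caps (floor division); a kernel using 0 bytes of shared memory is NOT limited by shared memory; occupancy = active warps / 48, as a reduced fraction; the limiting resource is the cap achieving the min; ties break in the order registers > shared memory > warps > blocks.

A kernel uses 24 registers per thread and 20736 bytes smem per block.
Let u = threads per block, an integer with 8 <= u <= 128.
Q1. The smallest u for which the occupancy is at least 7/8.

Answer: u = 81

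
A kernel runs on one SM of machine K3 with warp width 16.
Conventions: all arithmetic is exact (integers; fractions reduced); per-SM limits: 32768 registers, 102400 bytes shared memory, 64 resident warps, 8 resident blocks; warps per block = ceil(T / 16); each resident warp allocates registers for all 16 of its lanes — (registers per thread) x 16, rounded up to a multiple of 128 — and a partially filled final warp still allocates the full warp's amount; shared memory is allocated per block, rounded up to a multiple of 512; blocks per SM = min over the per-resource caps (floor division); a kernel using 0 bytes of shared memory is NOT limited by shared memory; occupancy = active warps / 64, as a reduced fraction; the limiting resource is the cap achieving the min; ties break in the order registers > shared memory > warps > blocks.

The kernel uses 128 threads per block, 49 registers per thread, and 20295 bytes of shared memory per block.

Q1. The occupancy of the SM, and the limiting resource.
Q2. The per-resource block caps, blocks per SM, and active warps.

Answer: occupancy 1/2, limited by registers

registers: 4 blocks
shared memory: 5 blocks
warps: 8 blocks
blocks: 8 blocks

Answer: 4 blocks, 32 active warps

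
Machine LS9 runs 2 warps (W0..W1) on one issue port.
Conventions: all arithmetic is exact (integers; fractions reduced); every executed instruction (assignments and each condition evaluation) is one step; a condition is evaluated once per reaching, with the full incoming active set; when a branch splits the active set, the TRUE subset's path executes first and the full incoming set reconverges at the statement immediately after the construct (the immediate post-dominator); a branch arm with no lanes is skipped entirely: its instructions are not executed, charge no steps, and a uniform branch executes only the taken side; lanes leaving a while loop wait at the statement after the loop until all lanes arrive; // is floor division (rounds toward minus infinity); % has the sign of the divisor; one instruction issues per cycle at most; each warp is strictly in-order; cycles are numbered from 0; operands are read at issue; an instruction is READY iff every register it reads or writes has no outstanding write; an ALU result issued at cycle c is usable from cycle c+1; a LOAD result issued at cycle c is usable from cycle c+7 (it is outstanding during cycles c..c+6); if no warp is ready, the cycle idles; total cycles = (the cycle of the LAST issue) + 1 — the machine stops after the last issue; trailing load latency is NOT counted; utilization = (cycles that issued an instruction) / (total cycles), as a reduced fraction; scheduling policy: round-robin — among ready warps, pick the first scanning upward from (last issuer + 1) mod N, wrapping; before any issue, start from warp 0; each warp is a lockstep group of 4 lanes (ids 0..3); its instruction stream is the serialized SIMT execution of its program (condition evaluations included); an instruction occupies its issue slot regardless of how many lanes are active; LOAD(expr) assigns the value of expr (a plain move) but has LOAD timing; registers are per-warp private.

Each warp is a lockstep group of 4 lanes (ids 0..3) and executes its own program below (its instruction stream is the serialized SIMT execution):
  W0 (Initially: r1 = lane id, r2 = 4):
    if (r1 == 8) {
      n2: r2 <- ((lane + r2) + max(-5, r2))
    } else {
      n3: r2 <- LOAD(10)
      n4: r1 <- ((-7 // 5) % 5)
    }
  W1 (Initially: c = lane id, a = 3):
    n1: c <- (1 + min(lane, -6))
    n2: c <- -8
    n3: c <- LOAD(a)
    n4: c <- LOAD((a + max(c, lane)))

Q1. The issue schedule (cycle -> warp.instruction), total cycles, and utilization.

cycle 0: W0.I0
cycle 1: W1.I0
cycle 2: W0.I1
cycle 3: W1.I1
cycle 4: W0.I2
cycle 5: W1.I2
cycle 6: idle
cycle 7: idle
cycle 8: idle
cycle 9: idle
cycle 10: idle
cycle 11: idle
cycle 12: W1.I3

Answer: 13 cycles, utilization 7/13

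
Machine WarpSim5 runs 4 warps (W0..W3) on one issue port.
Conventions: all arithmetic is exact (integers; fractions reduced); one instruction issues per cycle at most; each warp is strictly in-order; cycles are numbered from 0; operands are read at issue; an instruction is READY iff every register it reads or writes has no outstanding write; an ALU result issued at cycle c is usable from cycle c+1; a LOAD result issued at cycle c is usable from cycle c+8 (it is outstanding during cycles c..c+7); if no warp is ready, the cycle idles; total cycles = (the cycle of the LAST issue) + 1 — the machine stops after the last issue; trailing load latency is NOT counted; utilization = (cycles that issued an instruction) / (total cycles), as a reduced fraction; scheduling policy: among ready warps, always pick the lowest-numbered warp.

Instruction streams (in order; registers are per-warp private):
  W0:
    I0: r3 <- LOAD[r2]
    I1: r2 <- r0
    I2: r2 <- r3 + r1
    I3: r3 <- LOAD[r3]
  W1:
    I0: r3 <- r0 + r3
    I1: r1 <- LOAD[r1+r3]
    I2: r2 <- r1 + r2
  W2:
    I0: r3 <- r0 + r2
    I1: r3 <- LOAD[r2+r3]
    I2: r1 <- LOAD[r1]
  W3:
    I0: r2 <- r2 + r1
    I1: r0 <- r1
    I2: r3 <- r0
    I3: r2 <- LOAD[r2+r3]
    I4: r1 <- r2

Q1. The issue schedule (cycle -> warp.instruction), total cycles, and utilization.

cycle 0: W0.I0
cycle 1: W0.I1
cycle 2: W1.I0
cycle 3: W1.I1
cycle 4: W2.I0
cycle 5: W2.I1
cycle 6: W2.I2
cycle 7: W3.I0
cycle 8: W0.I2
cycle 9: W0.I3
cycle 10: W3.I1
cycle 11: W1.I2
cycle 12: W3.I2
cycle 13: W3.I3
cycle 14: idle
cycle 15: idle
cycle 16: idle
cycle 17: idle
cycle 18: idle
cycle 19: idle
cycle 20: idle
cycle 21: W3.I4

Answer: 22 cycles, utilization 15/22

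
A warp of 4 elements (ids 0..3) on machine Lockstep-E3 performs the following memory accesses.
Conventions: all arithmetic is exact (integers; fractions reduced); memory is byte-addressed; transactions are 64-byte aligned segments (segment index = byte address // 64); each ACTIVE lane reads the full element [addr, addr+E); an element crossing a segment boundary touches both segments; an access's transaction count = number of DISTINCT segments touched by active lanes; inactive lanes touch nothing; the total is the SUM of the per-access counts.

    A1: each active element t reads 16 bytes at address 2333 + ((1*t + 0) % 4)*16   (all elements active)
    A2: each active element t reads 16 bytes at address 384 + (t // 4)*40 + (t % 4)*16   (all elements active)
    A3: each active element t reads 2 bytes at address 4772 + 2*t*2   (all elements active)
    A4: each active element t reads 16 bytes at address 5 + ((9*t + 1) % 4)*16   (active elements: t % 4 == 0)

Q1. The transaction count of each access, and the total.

A1: 2 transactions
A2: 1 transaction
A3: 1 transaction
A4: 1 transaction

Answer: 2,1,1,1; total 5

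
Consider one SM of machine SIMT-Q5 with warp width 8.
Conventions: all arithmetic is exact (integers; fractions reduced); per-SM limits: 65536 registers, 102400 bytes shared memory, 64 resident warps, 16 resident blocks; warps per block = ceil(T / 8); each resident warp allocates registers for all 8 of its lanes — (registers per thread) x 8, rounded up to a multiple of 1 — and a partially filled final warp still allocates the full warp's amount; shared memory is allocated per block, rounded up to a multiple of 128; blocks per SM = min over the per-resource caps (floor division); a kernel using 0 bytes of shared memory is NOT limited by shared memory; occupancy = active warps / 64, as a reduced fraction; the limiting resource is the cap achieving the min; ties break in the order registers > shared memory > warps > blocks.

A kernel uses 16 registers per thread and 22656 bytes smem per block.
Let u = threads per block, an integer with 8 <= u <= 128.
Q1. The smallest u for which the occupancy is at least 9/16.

Answer: u = 65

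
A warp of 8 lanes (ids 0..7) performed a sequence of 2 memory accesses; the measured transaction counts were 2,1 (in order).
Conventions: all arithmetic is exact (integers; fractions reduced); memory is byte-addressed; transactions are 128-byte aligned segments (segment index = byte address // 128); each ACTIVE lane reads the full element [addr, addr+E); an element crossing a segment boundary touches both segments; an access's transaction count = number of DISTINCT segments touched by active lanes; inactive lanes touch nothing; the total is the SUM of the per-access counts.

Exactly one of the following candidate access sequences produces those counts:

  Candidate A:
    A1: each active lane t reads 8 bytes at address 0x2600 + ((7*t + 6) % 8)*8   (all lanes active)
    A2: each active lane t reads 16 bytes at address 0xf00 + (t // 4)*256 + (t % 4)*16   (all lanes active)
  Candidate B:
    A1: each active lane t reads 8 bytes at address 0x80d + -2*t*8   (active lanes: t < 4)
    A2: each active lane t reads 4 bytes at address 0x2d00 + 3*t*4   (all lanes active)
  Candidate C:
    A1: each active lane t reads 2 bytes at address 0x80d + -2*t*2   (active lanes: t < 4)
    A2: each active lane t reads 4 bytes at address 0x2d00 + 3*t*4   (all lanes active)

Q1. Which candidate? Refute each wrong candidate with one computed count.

A: A1 gives 1 transaction, not 2
C: A1 gives 1 transaction, not 2
B: all counts match (2,1)

Answer: B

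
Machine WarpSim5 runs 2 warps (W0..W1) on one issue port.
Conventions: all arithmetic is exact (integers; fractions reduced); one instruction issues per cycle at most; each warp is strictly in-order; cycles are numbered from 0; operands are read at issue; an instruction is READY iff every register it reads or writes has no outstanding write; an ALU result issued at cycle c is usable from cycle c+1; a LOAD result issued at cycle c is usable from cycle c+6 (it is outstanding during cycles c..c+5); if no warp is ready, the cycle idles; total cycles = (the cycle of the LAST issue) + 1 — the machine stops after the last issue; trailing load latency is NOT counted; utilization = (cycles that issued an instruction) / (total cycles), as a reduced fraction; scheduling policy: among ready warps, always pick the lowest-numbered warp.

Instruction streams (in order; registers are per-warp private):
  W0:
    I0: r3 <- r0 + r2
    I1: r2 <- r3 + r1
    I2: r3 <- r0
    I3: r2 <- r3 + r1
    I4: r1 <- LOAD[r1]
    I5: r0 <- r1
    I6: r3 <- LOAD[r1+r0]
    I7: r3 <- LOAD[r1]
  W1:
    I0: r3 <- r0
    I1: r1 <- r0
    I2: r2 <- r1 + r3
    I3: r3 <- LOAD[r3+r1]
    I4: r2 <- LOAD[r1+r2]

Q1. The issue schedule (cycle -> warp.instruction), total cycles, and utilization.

cycle 0: W0.I0
cycle 1: W0.I1
cycle 2: W0.I2
cycle 3: W0.I3
cycle 4: W0.I4
cycle 5: W1.I0
cycle 6: W1.I1
cycle 7: W1.I2
cycle 8: W1.I3
cycle 9: W1.I4
cycle 10: W0.I5
cycle 11: W0.I6
cycle 12: idle
cycle 13: idle
cycle 14: idle
cycle 15: idle
cycle 16: idle
cycle 17: W0.I7

Answer: 18 cycles, utilization 13/18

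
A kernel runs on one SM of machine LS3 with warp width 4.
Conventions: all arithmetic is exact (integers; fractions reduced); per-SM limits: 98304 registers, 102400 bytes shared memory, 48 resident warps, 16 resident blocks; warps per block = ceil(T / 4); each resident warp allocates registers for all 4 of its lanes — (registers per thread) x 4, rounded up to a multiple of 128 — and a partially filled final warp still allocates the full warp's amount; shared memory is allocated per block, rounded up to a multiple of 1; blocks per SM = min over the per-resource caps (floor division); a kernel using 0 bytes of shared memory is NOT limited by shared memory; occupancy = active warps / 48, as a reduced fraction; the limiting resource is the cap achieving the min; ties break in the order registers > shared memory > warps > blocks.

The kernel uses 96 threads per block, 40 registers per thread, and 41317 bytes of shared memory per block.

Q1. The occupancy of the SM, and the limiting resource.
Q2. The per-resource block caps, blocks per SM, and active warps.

Answer: occupancy 1, limited by shared memory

registers: 16 blocks
shared memory: 2 blocks
warps: 2 blocks
blocks: 16 blocks

Answer: 2 blocks, 48 active warps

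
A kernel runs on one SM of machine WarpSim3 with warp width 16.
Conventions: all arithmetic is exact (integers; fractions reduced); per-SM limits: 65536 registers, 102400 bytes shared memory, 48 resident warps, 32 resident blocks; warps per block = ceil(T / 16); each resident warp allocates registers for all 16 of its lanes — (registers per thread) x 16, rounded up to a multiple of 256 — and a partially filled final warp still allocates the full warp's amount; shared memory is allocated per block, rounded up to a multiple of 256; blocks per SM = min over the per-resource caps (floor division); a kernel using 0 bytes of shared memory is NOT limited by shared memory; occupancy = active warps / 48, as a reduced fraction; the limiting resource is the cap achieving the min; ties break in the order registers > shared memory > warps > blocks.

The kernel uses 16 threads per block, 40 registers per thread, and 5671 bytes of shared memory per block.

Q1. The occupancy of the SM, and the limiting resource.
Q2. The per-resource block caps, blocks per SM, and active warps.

Answer: occupancy 17/48, limited by shared memory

registers: 85 blocks
shared memory: 17 blocks
warps: 48 blocks
blocks: 32 blocks

Answer: 17 blocks, 17 active warps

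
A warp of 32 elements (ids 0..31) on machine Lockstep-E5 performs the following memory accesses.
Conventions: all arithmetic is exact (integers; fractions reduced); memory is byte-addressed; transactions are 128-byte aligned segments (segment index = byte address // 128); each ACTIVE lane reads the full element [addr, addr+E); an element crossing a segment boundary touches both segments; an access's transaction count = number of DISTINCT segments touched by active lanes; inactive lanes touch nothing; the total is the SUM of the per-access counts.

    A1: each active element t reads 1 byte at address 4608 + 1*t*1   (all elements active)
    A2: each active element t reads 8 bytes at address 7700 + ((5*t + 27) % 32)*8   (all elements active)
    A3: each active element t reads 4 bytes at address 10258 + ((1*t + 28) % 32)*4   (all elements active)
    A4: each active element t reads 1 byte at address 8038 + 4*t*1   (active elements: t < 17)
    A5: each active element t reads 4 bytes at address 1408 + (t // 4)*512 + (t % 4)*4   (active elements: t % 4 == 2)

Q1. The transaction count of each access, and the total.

A1: 1 transaction
A2: 3 transactions
A3: 2 transactions
A4: 2 transactions
A5: 8 transactions

Answer: 1,3,2,2,8; total 16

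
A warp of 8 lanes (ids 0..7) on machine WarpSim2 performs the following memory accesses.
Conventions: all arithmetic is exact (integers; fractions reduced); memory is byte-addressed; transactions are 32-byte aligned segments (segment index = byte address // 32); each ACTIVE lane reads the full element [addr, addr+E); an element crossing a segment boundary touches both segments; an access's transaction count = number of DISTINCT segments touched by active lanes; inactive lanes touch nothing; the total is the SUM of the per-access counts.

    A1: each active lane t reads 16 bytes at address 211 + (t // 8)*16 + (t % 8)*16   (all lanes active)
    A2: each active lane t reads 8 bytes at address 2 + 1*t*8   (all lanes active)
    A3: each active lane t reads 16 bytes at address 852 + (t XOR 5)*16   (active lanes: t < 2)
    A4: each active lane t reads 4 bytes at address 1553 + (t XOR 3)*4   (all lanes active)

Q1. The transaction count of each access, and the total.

A1: 5 transactions
A2: 3 transactions
A3: 2 transactions
A4: 2 transactions

Answer: 5,3,2,2; total 12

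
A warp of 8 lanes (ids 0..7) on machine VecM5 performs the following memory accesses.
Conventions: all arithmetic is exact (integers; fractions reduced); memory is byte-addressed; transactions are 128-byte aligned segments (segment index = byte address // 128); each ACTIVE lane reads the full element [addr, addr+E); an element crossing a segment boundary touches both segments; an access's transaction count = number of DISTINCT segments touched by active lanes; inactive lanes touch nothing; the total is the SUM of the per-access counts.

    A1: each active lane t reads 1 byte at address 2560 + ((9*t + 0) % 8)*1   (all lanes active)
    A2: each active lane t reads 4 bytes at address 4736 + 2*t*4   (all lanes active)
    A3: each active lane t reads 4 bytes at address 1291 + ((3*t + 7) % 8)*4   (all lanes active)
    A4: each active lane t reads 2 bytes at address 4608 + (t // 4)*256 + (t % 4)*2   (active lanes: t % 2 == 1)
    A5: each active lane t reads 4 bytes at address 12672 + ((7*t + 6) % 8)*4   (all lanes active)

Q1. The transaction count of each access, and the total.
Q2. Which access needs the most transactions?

A1: 1 transaction
A2: 1 transaction
A3: 1 transaction
A4: 2 transactions
A5: 1 transaction

Answer: 1,1,1,2,1; total 6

Answer: A4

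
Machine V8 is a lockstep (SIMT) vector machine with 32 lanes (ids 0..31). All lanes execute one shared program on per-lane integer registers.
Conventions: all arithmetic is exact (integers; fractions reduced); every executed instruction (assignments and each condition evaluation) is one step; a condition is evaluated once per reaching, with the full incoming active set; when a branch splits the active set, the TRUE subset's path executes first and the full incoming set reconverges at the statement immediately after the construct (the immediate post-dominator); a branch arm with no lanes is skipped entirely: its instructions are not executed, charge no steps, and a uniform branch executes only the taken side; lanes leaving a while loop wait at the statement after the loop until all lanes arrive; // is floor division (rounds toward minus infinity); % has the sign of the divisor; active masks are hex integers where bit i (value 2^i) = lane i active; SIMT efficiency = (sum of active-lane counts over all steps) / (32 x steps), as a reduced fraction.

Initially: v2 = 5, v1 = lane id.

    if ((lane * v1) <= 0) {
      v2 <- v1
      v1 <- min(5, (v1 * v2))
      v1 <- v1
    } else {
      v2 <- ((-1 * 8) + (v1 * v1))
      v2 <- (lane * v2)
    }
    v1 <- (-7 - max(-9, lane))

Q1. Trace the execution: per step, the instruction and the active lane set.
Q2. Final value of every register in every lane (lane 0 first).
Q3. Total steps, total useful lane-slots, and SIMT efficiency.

step 0: eval ((lane * v1) <= 0)      0xffffffff
step 1: v2 <- v1                     0x00000001
step 2: v1 <- min(5, (v1 * v2))      0x00000001
step 3: v1 <- v1                     0x00000001
step 4: v2 <- ((-1 * 8) + (v1 * v1)) 0xfffffffe
step 5: v2 <- (lane * v2)            0xfffffffe
step 6: v1 <- (-7 - max(-9, lane))   0xffffffff

Answer: 7 steps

v2: 0,-7,-8,3,32,85,168,287,448,657,920,1243,1632,2093,2632,3255,3968,4777,5688,6707,7840,9093,10472,11983,13632,15425,17368,19467,21728,24157,26760,29543
v1: -7,-8,-9,-10,-11,-12,-13,-14,-15,-16,-17,-18,-19,-20,-21,-22,-23,-24,-25,-26,-27,-28,-29,-30,-31,-32,-33,-34,-35,-36,-37,-38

steps = 7; useful = 129; efficiency = 129/224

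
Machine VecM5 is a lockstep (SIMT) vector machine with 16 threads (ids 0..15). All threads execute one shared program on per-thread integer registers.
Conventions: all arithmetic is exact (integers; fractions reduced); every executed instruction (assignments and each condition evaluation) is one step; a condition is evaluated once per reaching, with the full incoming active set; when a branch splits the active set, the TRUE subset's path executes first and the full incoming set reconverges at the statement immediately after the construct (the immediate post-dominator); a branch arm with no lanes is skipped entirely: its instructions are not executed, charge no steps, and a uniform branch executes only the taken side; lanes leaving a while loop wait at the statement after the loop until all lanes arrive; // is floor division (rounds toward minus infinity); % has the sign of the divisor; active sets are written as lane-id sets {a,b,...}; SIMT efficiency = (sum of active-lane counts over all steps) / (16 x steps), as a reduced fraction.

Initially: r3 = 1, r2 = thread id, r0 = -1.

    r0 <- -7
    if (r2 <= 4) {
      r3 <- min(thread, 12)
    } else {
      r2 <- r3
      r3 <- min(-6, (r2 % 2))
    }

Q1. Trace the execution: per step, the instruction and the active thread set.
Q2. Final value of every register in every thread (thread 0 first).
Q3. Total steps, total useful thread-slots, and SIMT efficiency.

step 0: r0 <- -7                     {0,1,2,3,4,5,6,7,8,9,10,11,12,13,14,15}
step 1: eval (r2 <= 4)               {0,1,2,3,4,5,6,7,8,9,10,11,12,13,14,15}
step 2: r3 <- min(thread, 12)        {0,1,2,3,4}
step 3: r2 <- r3                     {5,6,7,8,9,10,11,12,13,14,15}
step 4: r3 <- min(-6, (r2 % 2))      {5,6,7,8,9,10,11,12,13,14,15}

Answer: 5 steps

r3: 0,1,2,3,4,-6,-6,-6,-6,-6,-6,-6,-6,-6,-6,-6
r2: 0,1,2,3,4,1,1,1,1,1,1,1,1,1,1,1
r0: -7,-7,-7,-7,-7,-7,-7,-7,-7,-7,-7,-7,-7,-7,-7,-7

steps = 5; useful = 59; efficiency = 59/80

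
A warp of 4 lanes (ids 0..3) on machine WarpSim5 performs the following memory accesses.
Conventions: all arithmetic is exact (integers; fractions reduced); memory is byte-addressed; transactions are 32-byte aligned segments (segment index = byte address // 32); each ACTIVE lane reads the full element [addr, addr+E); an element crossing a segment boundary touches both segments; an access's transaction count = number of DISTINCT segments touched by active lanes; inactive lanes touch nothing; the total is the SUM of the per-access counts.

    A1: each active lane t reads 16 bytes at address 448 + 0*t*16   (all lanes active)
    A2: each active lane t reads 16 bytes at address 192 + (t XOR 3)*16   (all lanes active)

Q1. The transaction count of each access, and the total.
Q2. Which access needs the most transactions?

A1: 1 transaction
A2: 2 transactions

Answer: 1,2; total 3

Answer: A2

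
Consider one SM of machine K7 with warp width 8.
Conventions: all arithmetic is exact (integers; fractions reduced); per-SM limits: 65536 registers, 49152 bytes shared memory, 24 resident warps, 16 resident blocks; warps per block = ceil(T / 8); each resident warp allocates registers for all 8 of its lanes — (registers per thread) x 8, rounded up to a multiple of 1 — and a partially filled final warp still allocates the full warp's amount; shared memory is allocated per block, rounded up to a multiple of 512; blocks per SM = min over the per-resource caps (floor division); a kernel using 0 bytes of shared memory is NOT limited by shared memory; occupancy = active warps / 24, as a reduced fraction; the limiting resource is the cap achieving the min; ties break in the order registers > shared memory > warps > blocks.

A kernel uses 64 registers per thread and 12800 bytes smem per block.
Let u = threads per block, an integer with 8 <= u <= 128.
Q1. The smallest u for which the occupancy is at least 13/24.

Answer: u = 33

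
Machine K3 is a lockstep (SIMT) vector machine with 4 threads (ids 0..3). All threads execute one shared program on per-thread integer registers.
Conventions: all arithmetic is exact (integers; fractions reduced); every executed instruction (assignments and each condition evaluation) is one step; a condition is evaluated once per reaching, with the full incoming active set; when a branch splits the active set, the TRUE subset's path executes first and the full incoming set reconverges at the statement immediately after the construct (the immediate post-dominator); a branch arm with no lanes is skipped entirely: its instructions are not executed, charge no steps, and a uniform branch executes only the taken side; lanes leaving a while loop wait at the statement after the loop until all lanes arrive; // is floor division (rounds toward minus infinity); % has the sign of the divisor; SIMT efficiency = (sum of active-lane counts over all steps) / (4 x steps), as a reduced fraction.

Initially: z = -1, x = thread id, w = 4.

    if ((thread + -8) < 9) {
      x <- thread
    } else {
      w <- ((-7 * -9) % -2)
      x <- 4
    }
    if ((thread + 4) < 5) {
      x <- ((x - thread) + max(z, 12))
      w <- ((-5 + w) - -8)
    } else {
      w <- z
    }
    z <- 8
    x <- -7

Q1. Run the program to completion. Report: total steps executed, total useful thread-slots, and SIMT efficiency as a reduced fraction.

Answer: 8 steps, 25 useful, 25/32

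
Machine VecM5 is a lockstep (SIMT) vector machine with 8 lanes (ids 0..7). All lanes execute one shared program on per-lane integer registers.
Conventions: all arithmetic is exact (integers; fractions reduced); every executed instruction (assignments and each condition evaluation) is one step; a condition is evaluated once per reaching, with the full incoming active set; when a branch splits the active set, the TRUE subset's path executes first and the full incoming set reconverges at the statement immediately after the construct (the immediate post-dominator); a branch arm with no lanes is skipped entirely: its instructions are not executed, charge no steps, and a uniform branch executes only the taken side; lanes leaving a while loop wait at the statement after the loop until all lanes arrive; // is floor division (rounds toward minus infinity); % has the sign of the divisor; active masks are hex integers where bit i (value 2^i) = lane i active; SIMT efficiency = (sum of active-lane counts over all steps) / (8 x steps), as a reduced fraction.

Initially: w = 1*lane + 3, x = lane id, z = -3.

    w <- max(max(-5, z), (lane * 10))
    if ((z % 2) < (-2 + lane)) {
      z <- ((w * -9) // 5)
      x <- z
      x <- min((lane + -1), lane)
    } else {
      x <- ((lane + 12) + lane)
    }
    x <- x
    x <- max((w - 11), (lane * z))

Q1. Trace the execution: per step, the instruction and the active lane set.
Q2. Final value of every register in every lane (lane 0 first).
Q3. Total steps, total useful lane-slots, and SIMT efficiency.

step 0: w <- max(max(-5, z), (lane * 10)) 0xff
step 1: eval ((z % 2) < (-2 + lane)) 0xff
step 2: z <- ((w * -9) // 5)         0xf0
step 3: x <- z                       0xf0
step 4: x <- min((lane + -1), lane)  0xf0
step 5: x <- ((lane + 12) + lane)    0x0f
step 6: x <- x                       0xff
step 7: x <- max((w - 11), (lane * z)) 0xff

Answer: 8 steps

w: 0,10,20,30,40,50,60,70
x: 0,-1,9,19,29,39,49,59
z: -3,-3,-3,-3,-72,-90,-108,-126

steps = 8; useful = 48; efficiency = 48/64 = 3/4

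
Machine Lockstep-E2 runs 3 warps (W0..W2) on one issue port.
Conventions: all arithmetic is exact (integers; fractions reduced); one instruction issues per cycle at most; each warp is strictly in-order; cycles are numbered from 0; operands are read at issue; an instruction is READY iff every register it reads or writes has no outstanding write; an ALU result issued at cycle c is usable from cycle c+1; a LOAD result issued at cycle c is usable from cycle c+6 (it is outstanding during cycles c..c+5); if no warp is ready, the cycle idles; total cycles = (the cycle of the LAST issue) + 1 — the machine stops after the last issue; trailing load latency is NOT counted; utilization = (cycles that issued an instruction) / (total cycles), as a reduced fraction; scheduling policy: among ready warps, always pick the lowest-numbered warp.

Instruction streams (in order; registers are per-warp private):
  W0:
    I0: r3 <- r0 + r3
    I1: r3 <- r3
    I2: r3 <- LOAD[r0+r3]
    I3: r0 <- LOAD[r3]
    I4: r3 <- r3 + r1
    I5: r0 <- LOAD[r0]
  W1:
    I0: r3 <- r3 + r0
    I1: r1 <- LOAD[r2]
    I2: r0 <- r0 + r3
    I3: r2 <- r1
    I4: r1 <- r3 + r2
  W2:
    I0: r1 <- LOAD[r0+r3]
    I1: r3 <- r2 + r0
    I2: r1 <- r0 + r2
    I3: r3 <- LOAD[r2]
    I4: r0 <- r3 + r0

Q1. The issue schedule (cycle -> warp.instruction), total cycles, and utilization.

cycle 0: W0.I0
cycle 1: W0.I1
cycle 2: W0.I2
cycle 3: W1.I0
cycle 4: W1.I1
cycle 5: W1.I2
cycle 6: W2.I0
cycle 7: W2.I1
cycle 8: W0.I3
cycle 9: W0.I4
cycle 10: W1.I3
cycle 11: W1.I4
cycle 12: W2.I2
cycle 13: W2.I3
cycle 14: W0.I5
cycle 15: idle
cycle 16: idle
cycle 17: idle
cycle 18: idle
cycle 19: W2.I4

Answer: 20 cycles, utilization 4/5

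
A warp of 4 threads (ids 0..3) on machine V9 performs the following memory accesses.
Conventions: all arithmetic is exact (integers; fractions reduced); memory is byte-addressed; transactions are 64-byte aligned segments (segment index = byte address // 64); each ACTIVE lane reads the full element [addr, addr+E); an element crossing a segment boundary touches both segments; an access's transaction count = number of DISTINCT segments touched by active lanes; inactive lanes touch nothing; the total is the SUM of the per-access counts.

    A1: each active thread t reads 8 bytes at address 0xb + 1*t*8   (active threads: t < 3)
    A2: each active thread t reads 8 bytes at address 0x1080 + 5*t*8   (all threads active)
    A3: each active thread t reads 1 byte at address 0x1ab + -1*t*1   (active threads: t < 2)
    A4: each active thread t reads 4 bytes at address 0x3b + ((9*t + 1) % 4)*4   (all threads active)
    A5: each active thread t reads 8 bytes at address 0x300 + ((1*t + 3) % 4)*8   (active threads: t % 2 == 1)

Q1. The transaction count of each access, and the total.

A1: 1 transaction
A2: 2 transactions
A3: 1 transaction
A4: 2 transactions
A5: 1 transaction

Answer: 1,2,1,2,1; total 7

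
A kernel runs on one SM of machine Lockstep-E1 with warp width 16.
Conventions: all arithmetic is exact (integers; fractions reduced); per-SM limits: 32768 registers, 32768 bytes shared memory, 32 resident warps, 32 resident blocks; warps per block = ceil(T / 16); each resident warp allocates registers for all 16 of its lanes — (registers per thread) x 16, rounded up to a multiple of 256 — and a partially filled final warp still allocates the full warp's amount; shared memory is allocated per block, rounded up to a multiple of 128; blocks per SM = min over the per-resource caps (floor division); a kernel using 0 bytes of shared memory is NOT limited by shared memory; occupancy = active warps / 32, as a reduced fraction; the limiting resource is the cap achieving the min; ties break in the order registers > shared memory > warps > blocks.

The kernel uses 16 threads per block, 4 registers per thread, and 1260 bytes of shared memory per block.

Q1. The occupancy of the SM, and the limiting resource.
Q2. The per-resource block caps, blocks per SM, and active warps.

Answer: occupancy 25/32, limited by shared memory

registers: 128 blocks
shared memory: 25 blocks
warps: 32 blocks
blocks: 32 blocks

Answer: 25 blocks, 25 active warps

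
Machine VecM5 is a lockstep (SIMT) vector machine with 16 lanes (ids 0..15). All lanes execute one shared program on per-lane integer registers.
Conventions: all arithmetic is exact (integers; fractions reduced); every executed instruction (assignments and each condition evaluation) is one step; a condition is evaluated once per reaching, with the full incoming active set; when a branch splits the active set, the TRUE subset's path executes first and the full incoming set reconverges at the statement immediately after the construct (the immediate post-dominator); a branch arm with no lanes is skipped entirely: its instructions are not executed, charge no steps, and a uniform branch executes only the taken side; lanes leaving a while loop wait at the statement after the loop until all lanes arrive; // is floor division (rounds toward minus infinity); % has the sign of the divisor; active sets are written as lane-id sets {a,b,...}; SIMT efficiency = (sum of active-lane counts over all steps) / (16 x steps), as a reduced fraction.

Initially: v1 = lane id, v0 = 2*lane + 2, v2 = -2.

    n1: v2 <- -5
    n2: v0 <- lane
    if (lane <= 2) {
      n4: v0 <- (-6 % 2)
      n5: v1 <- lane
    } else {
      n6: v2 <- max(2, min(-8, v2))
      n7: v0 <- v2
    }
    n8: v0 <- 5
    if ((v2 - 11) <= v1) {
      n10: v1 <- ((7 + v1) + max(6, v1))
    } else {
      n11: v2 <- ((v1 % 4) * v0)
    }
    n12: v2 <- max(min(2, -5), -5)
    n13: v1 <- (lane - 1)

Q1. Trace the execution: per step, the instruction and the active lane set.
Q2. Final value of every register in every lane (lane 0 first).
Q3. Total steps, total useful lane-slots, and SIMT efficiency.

step 0: v2 <- -5                     {0,1,2,3,4,5,6,7,8,9,10,11,12,13,14,15}
step 1: v0 <- lane                   {0,1,2,3,4,5,6,7,8,9,10,11,12,13,14,15}
step 2: eval (lane <= 2)             {0,1,2,3,4,5,6,7,8,9,10,11,12,13,14,15}
step 3: v0 <- (-6 % 2)               {0,1,2}
step 4: v1 <- lane                   {0,1,2}
step 5: v2 <- max(2, min(-8, v2))    {3,4,5,6,7,8,9,10,11,12,13,14,15}
step 6: v0 <- v2                     {3,4,5,6,7,8,9,10,11,12,13,14,15}
step 7: v0 <- 5                      {0,1,2,3,4,5,6,7,8,9,10,11,12,13,14,15}
step 8: eval ((v2 - 11) <= v1)       {0,1,2,3,4,5,6,7,8,9,10,11,12,13,14,15}
step 9: v1 <- ((7 + v1) + max(6, v1)) {0,1,2,3,4,5,6,7,8,9,10,11,12,13,14,15}
step 10: v2 <- max(min(2, -5), -5)    {0,1,2,3,4,5,6,7,8,9,10,11,12,13,14,15}
step 11: v1 <- (lane - 1)             {0,1,2,3,4,5,6,7,8,9,10,11,12,13,14,15}

Answer: 12 steps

v1: -1,0,1,2,3,4,5,6,7,8,9,10,11,12,13,14
v0: 5,5,5,5,5,5,5,5,5,5,5,5,5,5,5,5
v2: -5,-5,-5,-5,-5,-5,-5,-5,-5,-5,-5,-5,-5,-5,-5,-5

steps = 12; useful = 160; efficiency = 160/192 = 5/6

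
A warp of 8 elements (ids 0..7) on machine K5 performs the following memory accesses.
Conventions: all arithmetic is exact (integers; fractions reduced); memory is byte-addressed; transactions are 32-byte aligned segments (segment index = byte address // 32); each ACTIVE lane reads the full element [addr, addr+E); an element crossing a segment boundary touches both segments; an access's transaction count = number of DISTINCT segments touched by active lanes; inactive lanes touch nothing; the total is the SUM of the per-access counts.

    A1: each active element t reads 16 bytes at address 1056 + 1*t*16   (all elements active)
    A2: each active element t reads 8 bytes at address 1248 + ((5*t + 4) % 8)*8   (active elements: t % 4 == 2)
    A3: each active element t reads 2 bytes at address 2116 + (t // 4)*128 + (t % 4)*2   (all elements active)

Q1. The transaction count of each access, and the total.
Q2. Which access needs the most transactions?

A1: 4 transactions
A2: 2 transactions
A3: 2 transactions

Answer: 4,2,2; total 8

Answer: A1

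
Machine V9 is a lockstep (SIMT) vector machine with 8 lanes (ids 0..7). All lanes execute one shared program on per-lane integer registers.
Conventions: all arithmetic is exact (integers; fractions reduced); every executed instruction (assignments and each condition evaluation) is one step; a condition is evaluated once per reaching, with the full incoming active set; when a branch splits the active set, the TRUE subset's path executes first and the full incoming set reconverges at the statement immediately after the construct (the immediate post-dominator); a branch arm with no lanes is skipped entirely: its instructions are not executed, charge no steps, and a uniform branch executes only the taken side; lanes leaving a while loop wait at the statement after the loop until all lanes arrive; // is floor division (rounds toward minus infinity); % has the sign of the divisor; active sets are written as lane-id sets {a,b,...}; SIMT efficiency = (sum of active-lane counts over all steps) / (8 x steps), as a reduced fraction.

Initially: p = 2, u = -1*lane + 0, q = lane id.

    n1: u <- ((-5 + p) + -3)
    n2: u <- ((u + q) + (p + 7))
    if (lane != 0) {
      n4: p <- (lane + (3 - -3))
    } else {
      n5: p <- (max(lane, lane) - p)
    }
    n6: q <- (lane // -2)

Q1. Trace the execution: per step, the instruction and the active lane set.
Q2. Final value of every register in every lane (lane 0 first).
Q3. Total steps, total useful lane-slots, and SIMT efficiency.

step 0: u <- ((-5 + p) + -3)         {0,1,2,3,4,5,6,7}
step 1: u <- ((u + q) + (p + 7))     {0,1,2,3,4,5,6,7}
step 2: eval (lane != 0)             {0,1,2,3,4,5,6,7}
step 3: p <- (lane + (3 - -3))       {1,2,3,4,5,6,7}
step 4: p <- (max(lane, lane) - p)   {0}
step 5: q <- (lane // -2)            {0,1,2,3,4,5,6,7}

Answer: 6 steps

p: -2,7,8,9,10,11,12,13
u: 3,4,5,6,7,8,9,10
q: 0,-1,-1,-2,-2,-3,-3,-4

steps = 6; useful = 40; efficiency = 40/48 = 5/6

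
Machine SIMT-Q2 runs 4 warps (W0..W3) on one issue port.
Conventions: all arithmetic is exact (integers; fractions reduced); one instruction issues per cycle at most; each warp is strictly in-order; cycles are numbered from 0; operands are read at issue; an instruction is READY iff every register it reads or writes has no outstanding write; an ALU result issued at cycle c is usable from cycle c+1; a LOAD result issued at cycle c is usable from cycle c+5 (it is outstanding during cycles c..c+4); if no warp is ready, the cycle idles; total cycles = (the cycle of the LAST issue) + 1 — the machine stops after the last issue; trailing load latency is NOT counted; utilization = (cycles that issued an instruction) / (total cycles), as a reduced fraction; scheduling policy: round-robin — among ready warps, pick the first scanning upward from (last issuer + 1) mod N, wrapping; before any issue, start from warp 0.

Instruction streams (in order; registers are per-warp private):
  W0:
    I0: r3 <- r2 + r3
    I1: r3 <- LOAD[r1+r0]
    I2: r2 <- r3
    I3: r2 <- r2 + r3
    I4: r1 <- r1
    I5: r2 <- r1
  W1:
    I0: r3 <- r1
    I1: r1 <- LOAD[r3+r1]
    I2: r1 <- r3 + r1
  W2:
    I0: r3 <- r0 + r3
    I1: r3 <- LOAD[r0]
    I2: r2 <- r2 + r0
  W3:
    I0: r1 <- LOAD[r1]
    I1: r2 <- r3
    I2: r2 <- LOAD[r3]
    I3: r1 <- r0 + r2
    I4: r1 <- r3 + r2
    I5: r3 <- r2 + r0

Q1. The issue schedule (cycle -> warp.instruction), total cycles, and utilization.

cycle 0: W0.I0
cycle 1: W1.I0
cycle 2: W2.I0
cycle 3: W3.I0
cycle 4: W0.I1
cycle 5: W1.I1
cycle 6: W2.I1
cycle 7: W3.I1
cycle 8: W2.I2
cycle 9: W3.I2
cycle 10: W0.I2
cycle 11: W1.I2
cycle 12: W0.I3
cycle 13: W0.I4
cycle 14: W3.I3
cycle 15: W0.I5
cycle 16: W3.I4
cycle 17: W3.I5

Answer: 18 cycles, utilization 1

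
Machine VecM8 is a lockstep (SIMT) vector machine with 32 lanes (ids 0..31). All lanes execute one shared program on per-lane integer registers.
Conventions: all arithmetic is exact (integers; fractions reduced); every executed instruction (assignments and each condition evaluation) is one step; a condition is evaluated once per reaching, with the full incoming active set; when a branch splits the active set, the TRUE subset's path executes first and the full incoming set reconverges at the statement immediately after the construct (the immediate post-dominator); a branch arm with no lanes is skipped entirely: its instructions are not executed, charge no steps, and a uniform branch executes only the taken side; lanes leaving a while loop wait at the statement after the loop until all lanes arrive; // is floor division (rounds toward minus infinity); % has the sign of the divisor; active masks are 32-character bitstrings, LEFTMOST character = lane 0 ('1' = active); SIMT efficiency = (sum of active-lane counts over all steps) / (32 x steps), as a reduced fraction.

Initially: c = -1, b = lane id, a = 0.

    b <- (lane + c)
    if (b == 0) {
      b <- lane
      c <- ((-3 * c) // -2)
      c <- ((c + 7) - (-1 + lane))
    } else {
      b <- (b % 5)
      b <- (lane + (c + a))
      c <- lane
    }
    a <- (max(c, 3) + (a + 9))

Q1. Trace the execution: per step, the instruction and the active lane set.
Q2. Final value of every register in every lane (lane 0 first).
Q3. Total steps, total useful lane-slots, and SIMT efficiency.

step 0: b <- (lane + c)              11111111111111111111111111111111
step 1: eval (b == 0)                11111111111111111111111111111111
step 2: b <- lane                    01000000000000000000000000000000
step 3: c <- ((-3 * c) // -2)        01000000000000000000000000000000
step 4: c <- ((c + 7) - (-1 + lane)) 01000000000000000000000000000000
step 5: b <- (b % 5)                 10111111111111111111111111111111
step 6: b <- (lane + (c + a))        10111111111111111111111111111111
step 7: c <- lane                    10111111111111111111111111111111
step 8: a <- (max(c, 3) + (a + 9))   11111111111111111111111111111111

Answer: 9 steps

c: 0,5,2,3,4,5,6,7,8,9,10,11,12,13,14,15,16,17,18,19,20,21,22,23,24,25,26,27,28,29,30,31
b: -1,1,1,2,3,4,5,6,7,8,9,10,11,12,13,14,15,16,17,18,19,20,21,22,23,24,25,26,27,28,29,30
a: 12,14,12,12,13,14,15,16,17,18,19,20,21,22,23,24,25,26,27,28,29,30,31,32,33,34,35,36,37,38,39,40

steps = 9; useful = 192; efficiency = 192/288 = 2/3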